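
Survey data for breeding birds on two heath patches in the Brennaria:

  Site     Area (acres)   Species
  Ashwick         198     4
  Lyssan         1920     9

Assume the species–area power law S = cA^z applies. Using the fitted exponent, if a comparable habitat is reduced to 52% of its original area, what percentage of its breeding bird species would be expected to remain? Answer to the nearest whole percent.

z = ln(9/4) / ln(1920/198) = 0.8109 / 2.2718 = 0.3570
S_new/S_old = (A_new/A_old)^z = 0.52^0.3570 = exp(0.3570 × -0.6539) = 0.7918

79%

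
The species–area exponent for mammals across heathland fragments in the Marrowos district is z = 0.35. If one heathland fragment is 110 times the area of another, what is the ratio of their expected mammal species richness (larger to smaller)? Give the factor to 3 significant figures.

5.18

S₂/S₁ = (A₂/A₁)^z = 110^0.35
ln(S₂/S₁) = 0.35 × ln 110 = 0.35 × 4.7005 = 1.6452
S₂/S₁ = e^1.6452 ≈ 5.182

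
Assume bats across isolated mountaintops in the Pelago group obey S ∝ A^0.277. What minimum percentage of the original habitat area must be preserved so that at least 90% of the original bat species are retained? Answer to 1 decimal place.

68.4%

Need (A_new/A_old)^0.277 = 0.9, so A_new/A_old = 0.9^(1/0.277) = 0.9^3.61
ln(A_new/A_old) = ln 0.9 / 0.277 = -0.1054 / 0.277 = -0.3804
A_new/A_old = e^-0.3804 ≈ 0.6836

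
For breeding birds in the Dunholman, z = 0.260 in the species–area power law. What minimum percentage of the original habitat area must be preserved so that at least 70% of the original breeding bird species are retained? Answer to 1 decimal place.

Need (A_new/A_old)^0.26 = 0.7, so A_new/A_old = 0.7^(1/0.26) = 0.7^3.846
ln(A_new/A_old) = ln 0.7 / 0.26 = -0.3567 / 0.26 = -1.3718
A_new/A_old = e^-1.3718 ≈ 0.2536

25.4%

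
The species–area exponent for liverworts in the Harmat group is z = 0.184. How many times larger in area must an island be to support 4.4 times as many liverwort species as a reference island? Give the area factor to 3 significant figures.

(A₂/A₁)^0.184 = 4.4, so A₂/A₁ = 4.4^(1/0.184) = 4.4^5.435
ln(A₂/A₁) = ln 4.4 / 0.184 = 1.4816 / 0.184 = 8.0522
A₂/A₁ = e^8.0522 ≈ 3141

3140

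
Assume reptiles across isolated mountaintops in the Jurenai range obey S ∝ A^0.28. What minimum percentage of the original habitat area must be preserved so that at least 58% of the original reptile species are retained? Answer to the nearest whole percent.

14%

Need (A_new/A_old)^0.28 = 0.58, so A_new/A_old = 0.58^(1/0.28) = 0.58^3.571
ln(A_new/A_old) = ln 0.58 / 0.28 = -0.5447 / 0.28 = -1.9455
A_new/A_old = e^-1.9455 ≈ 0.1429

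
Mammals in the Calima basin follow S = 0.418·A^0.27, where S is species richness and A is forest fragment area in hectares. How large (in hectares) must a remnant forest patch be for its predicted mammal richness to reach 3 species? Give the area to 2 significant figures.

3 = 0.418 × A^0.27  ⇒  A^0.27 = 3/0.418 = 7.177
ln A = ln(7.177) / 0.27 = 1.9709 / 0.27 = 7.2996
A = e^7.2996 ≈ 1480 hectares

1500 hectares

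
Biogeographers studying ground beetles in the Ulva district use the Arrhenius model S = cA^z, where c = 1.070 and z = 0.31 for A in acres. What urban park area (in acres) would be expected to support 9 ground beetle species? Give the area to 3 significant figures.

9 = 1.07 × A^0.31  ⇒  A^0.31 = 9/1.07 = 8.411
ln A = ln(8.411) / 0.31 = 2.1296 / 0.31 = 6.8696
A = e^6.8696 ≈ 962.5 acres

963 acres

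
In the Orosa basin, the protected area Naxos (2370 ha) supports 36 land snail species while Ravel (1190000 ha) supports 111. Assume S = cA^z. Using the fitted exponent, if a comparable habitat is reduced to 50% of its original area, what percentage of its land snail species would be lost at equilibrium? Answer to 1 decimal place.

z = ln(111/36) / ln(1190000/2370) = 1.1260 / 6.2188 = 0.1811
S_new/S_old = (A_new/A_old)^z = 0.5^0.1811 = exp(0.1811 × -0.6931) = 0.8821
Fraction lost = 1 − 0.8821 = 0.1179

11.8%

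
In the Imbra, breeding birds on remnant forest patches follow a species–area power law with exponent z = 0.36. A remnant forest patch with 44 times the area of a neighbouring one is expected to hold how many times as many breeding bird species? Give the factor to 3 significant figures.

S₂/S₁ = (A₂/A₁)^z = 44^0.36
ln(S₂/S₁) = 0.36 × ln 44 = 0.36 × 3.7842 = 1.3623
S₂/S₁ = e^1.3623 ≈ 3.905

3.91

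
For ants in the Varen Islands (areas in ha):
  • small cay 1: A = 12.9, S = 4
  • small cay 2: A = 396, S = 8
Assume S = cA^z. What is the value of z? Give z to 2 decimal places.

Taking logs: ln S = ln c + z ln A, so z = (ln S₂ − ln S₁)/(ln A₂ − ln A₁).
z = ln(8/4) / ln(396/12.9) = ln(2) / ln(30.7) = 0.6931 / 3.4242 = 0.2024

0.20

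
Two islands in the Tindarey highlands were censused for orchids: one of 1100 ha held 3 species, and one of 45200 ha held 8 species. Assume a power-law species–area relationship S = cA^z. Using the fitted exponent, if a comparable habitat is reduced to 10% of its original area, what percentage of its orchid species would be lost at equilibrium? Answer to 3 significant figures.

z = ln(8/3) / ln(45200/1100) = 0.9808 / 3.7158 = 0.2640
S_new/S_old = (A_new/A_old)^z = 0.1^0.2640 = exp(0.2640 × -2.3026) = 0.5445
Fraction lost = 1 − 0.5445 = 0.4555

45.5%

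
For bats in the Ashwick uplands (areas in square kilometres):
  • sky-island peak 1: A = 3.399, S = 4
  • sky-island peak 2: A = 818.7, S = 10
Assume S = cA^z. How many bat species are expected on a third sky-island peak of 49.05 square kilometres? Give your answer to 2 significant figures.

6.2

z = ln(10/4) / ln(818.7/3.399) = 0.9163 / 5.4842 = 0.1671
c = 4 / 3.399^0.1671 = 4 / 1.227 = 3.26
S₃ = 3.26 × 49.05^0.1671 = 3.26 × 1.916 ≈ 6.248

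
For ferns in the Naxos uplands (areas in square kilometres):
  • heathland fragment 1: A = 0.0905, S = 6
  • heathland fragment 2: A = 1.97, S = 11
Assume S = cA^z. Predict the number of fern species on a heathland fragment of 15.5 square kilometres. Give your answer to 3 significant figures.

16.5

z = ln(11/6) / ln(1.97/0.0905) = 0.6061 / 3.0804 = 0.1968
c = 6 / 0.0905^0.1968 = 6 / 0.6233 = 9.626
S₃ = 9.626 × 15.5^0.1968 = 9.626 × 1.715 ≈ 16.51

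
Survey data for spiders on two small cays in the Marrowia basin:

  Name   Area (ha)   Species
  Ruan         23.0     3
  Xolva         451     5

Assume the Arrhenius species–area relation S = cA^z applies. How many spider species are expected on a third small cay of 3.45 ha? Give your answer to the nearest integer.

z = ln(5/3) / ln(451/23) = 0.5108 / 2.9760 = 0.1716
c = 3 / 23^0.1716 = 3 / 1.713 = 1.751
S₃ = 1.751 × 3.45^0.1716 = 1.751 × 1.237 ≈ 2.166

2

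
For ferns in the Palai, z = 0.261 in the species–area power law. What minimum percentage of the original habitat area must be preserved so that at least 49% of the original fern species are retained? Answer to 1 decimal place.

6.5%

Need (A_new/A_old)^0.261 = 0.49, so A_new/A_old = 0.49^(1/0.261) = 0.49^3.831
ln(A_new/A_old) = ln 0.49 / 0.261 = -0.7133 / 0.261 = -2.7331
A_new/A_old = e^-2.7331 ≈ 0.06501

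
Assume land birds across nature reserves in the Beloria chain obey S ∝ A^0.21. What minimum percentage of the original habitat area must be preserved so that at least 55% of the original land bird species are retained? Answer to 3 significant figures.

Need (A_new/A_old)^0.21 = 0.55, so A_new/A_old = 0.55^(1/0.21) = 0.55^4.762
ln(A_new/A_old) = ln 0.55 / 0.21 = -0.5978 / 0.21 = -2.8468
A_new/A_old = e^-2.8468 ≈ 0.05803

5.80%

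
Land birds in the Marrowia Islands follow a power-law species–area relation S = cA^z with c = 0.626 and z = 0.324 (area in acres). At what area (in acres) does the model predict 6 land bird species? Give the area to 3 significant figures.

1070 acres

6 = 0.626 × A^0.324  ⇒  A^0.324 = 6/0.626 = 9.585
ln A = ln(9.585) / 0.324 = 2.2602 / 0.324 = 6.9758
A = e^6.9758 ≈ 1070 acres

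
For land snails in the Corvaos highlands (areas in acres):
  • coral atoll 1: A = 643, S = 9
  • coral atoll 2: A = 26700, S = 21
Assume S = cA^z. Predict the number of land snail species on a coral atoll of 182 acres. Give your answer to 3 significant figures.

z = ln(21/9) / ln(26700/643) = 0.8473 / 3.7263 = 0.2274
c = 9 / 643^0.2274 = 9 / 4.351 = 2.069
S₃ = 2.069 × 182^0.2274 = 2.069 × 3.265 ≈ 6.755

6.75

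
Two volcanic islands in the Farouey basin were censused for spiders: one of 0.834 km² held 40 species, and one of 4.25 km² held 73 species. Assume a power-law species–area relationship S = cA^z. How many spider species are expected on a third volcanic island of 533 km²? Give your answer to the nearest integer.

435

z = ln(73/40) / ln(4.25/0.834) = 0.6016 / 1.6284 = 0.3694
c = 40 / 0.834^0.3694 = 40 / 0.9351 = 42.77
S₃ = 42.77 × 533^0.3694 = 42.77 × 10.17 ≈ 435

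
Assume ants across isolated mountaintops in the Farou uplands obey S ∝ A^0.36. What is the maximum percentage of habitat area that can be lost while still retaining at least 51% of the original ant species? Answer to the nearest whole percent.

85%

Need (A_new/A_old)^0.36 = 0.51, so A_new/A_old = 0.51^(1/0.36) = 0.51^2.778
ln(A_new/A_old) = ln 0.51 / 0.36 = -0.6733 / 0.36 = -1.8704
A_new/A_old = e^-1.8704 ≈ 0.1541
Fraction that can be lost = 1 − 0.1541 = 0.8459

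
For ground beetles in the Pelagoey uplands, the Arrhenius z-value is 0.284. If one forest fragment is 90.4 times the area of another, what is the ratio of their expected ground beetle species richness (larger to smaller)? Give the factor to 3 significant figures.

S₂/S₁ = (A₂/A₁)^z = 90.4^0.284
ln(S₂/S₁) = 0.284 × ln 90.4 = 0.284 × 4.5042 = 1.2792
S₂/S₁ = e^1.2792 ≈ 3.594

3.59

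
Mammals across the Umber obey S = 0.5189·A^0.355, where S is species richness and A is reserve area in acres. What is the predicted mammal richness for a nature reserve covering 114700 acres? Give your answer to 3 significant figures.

32.5

S = 0.5189 × 114700^0.355
ln S = ln 0.5189 + 0.355 × ln 114700 = -0.6560 + 0.355 × 11.6501 = 3.4797
S = e^3.4797 ≈ 32.45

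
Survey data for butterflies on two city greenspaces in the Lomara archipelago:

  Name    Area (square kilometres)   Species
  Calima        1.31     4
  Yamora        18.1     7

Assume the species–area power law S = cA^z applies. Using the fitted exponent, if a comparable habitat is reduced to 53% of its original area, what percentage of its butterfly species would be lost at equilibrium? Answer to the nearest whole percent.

z = ln(7/4) / ln(18.1/1.31) = 0.5596 / 2.6259 = 0.2131
S_new/S_old = (A_new/A_old)^z = 0.53^0.2131 = exp(0.2131 × -0.6349) = 0.8735
Fraction lost = 1 − 0.8735 = 0.1265

13%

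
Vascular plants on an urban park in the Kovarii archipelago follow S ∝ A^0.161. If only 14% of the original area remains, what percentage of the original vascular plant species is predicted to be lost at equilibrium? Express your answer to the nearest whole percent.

S_new/S_old = (A_new/A_old)^z = 0.14^0.161
= exp(0.161 × ln 0.14) = exp(0.161 × -1.9661) = exp(-0.3165) ≈ 0.7287
Fraction lost = 1 − 0.7287 = 0.2713

27%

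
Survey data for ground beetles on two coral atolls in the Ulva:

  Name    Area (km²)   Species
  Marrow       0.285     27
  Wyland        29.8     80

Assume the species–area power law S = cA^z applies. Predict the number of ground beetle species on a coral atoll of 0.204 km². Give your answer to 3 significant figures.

25.0

z = ln(80/27) / ln(29.8/0.285) = 1.0862 / 4.6498 = 0.2336
c = 27 / 0.285^0.2336 = 27 / 0.7458 = 36.2
S₃ = 36.2 × 0.204^0.2336 = 36.2 × 0.6898 ≈ 24.97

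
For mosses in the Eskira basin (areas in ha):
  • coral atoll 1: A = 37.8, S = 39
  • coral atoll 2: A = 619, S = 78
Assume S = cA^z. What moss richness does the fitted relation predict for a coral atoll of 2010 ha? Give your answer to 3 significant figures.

104

z = ln(78/39) / ln(619/37.8) = 0.6931 / 2.7958 = 0.2479
c = 39 / 37.8^0.2479 = 39 / 2.461 = 15.85
S₃ = 15.85 × 2010^0.2479 = 15.85 × 6.591 ≈ 104.5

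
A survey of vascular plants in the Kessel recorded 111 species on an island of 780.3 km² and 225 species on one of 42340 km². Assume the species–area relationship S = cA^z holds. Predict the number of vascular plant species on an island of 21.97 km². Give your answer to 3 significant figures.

z = ln(225/111) / ln(42340/780.3) = 0.7066 / 3.9938 = 0.1769
c = 111 / 780.3^0.1769 = 111 / 3.249 = 34.17
S₃ = 34.17 × 21.97^0.1769 = 34.17 × 1.727 ≈ 59.02

59.0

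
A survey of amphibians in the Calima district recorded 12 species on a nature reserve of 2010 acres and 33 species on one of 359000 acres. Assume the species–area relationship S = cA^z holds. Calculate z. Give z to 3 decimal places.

0.195

Taking logs: ln S = ln c + z ln A, so z = (ln S₂ − ln S₁)/(ln A₂ − ln A₁).
z = ln(33/12) / ln(359000/2010) = ln(2.75) / ln(178.6) = 1.0116 / 5.1852 = 0.1951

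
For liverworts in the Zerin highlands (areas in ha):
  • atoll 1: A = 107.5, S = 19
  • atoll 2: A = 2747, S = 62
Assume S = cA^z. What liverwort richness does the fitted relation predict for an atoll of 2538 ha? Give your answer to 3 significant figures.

60.2

z = ln(62/19) / ln(2747/107.5) = 1.1827 / 3.2408 = 0.3649
c = 19 / 107.5^0.3649 = 19 / 5.512 = 3.447
S₃ = 3.447 × 2538^0.3649 = 3.447 × 17.48 ≈ 60.24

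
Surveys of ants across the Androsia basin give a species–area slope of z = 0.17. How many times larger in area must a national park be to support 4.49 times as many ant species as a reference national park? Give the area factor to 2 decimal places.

(A₂/A₁)^0.17 = 4.49, so A₂/A₁ = 4.49^(1/0.17) = 4.49^5.882
ln(A₂/A₁) = ln 4.49 / 0.17 = 1.5019 / 0.17 = 8.8344
A₂/A₁ = e^8.8344 ≈ 6867

6866.62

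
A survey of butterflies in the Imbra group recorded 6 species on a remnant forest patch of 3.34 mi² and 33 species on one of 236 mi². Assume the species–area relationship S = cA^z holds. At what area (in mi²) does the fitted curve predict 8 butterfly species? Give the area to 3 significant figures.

6.85 mi²

z = ln(33/6) / ln(236/3.34) = 1.7047 / 4.2579 = 0.4004
c = 6 / 3.34^0.4004 = 6 / 1.621 = 3.702
A = (8/3.702)^(1/0.4004) ⇒ ln A = ln(2.161)/0.4004 = 1.9245
A = e^1.9245 ≈ 6.852 mi²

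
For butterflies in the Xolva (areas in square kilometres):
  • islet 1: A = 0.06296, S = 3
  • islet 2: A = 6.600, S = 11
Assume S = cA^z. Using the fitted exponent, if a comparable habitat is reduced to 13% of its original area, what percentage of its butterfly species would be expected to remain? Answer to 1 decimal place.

56.6%

z = ln(11/3) / ln(6.6/0.06296) = 1.2993 / 4.6523 = 0.2793
S_new/S_old = (A_new/A_old)^z = 0.13^0.2793 = exp(0.2793 × -2.0402) = 0.5656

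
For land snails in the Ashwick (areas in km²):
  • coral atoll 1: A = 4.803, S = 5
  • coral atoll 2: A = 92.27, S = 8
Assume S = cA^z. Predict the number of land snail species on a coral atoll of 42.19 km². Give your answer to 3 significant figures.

7.06

z = ln(8/5) / ln(92.27/4.803) = 0.4700 / 2.9555 = 0.1590
c = 5 / 4.803^0.1590 = 5 / 1.283 = 3.896
S₃ = 3.896 × 42.19^0.1590 = 3.896 × 1.813 ≈ 7.064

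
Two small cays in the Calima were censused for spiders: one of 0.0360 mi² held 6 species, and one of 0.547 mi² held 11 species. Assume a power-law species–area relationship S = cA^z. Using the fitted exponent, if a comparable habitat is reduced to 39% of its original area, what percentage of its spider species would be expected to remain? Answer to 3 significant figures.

81.1%

z = ln(11/6) / ln(0.547/0.036) = 0.6061 / 2.7209 = 0.2228
S_new/S_old = (A_new/A_old)^z = 0.39^0.2228 = exp(0.2228 × -0.9416) = 0.8108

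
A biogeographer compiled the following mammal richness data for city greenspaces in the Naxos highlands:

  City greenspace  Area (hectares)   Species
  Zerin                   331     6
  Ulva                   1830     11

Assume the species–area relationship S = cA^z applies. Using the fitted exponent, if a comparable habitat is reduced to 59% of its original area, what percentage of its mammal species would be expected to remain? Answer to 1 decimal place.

82.9%

z = ln(11/6) / ln(1830/331) = 0.6061 / 1.7100 = 0.3545
S_new/S_old = (A_new/A_old)^z = 0.59^0.3545 = exp(0.3545 × -0.5276) = 0.8294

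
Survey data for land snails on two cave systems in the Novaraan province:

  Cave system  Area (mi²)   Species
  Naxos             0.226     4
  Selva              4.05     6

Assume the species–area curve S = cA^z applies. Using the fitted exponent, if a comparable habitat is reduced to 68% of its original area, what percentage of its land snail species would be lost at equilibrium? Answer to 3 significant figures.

z = ln(6/4) / ln(4.05/0.226) = 0.4055 / 2.8859 = 0.1405
S_new/S_old = (A_new/A_old)^z = 0.68^0.1405 = exp(0.1405 × -0.3857) = 0.9473
Fraction lost = 1 − 0.9473 = 0.05274

5.27%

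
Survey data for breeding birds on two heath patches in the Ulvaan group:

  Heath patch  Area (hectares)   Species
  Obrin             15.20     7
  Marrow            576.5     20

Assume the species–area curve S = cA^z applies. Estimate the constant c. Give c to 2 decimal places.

3.19

z = ln(S₂/S₁) / ln(A₂/A₁) = ln(20/7) / ln(576.5/15.2) = 1.0498 / 3.6357 = 0.2888
c = S₁ / A₁^z = 7 / 15.2^0.2888 = 7 / 2.194 = 3.19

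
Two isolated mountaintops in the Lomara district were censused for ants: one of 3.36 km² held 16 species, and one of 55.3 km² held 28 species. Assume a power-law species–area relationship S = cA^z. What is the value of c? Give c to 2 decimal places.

z = ln(S₂/S₁) / ln(A₂/A₁) = ln(28/16) / ln(55.3/3.36) = 0.5596 / 2.8008 = 0.1998
c = S₁ / A₁^z = 16 / 3.36^0.1998 = 16 / 1.274 = 12.56

12.56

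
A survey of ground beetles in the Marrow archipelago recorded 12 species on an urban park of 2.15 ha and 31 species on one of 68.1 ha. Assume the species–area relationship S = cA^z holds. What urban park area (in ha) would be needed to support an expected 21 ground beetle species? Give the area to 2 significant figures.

16 ha

z = ln(31/12) / ln(68.1/2.15) = 0.9491 / 3.4555 = 0.2747
c = 12 / 2.15^0.2747 = 12 / 1.234 = 9.725
A = (21/9.725)^(1/0.2747) ⇒ ln A = ln(2.159)/0.2747 = 2.8030
A = e^2.8030 ≈ 16.49 ha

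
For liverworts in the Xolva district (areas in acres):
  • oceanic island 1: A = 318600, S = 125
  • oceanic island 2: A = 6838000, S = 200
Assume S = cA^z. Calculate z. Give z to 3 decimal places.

0.153

Taking logs: ln S = ln c + z ln A, so z = (ln S₂ − ln S₁)/(ln A₂ − ln A₁).
z = ln(200/125) / ln(6838000/318600) = ln(1.6) / ln(21.46) = 0.4700 / 3.0663 = 0.1533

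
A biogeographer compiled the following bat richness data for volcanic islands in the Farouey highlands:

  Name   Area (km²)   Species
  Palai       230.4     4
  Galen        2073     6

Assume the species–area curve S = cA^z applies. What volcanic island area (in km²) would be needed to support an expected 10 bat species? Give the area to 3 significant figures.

z = ln(6/4) / ln(2073/230.4) = 0.4055 / 2.1969 = 0.1846
c = 4 / 230.4^0.1846 = 4 / 2.729 = 1.466
A = (10/1.466)^(1/0.1846) ⇒ ln A = ln(6.823)/0.1846 = 10.4046
A = e^10.4046 ≈ 33010 km²

33000 km²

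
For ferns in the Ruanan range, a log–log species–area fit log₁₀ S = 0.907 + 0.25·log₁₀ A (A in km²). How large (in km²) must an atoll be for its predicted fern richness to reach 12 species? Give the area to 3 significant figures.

12 = 8.072 × A^0.25  ⇒  A^0.25 = 12/8.072 = 1.487
ln A = ln(1.487) / 0.25 = 0.3965 / 0.25 = 1.5858
A = e^1.5858 ≈ 4.883 km²

4.88 km²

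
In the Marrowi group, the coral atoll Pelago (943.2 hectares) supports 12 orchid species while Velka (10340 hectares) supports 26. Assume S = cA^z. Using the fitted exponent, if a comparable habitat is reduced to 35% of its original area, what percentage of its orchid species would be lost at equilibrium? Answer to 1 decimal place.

28.8%

z = ln(26/12) / ln(10340/943.2) = 0.7732 / 2.3945 = 0.3229
S_new/S_old = (A_new/A_old)^z = 0.35^0.3229 = exp(0.3229 × -1.0498) = 0.7125
Fraction lost = 1 − 0.7125 = 0.2875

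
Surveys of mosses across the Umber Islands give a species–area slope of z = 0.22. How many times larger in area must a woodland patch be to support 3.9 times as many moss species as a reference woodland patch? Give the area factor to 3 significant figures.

(A₂/A₁)^0.22 = 3.9, so A₂/A₁ = 3.9^(1/0.22) = 3.9^4.545
ln(A₂/A₁) = ln 3.9 / 0.22 = 1.3610 / 0.22 = 6.1863
A₂/A₁ = e^6.1863 ≈ 486

486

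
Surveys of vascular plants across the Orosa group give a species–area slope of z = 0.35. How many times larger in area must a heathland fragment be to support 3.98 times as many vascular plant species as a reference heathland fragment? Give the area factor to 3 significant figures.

(A₂/A₁)^0.35 = 3.98, so A₂/A₁ = 3.98^(1/0.35) = 3.98^2.857
ln(A₂/A₁) = ln 3.98 / 0.35 = 1.3813 / 0.35 = 3.9465
A₂/A₁ = e^3.9465 ≈ 51.75

51.8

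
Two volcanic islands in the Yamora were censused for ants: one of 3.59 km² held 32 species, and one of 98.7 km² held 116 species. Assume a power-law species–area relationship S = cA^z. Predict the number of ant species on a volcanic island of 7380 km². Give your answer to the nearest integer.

z = ln(116/32) / ln(98.7/3.59) = 1.2879 / 3.3139 = 0.3886
c = 32 / 3.59^0.3886 = 32 / 1.643 = 19.47
S₃ = 19.47 × 7380^0.3886 = 19.47 × 31.86 ≈ 620.3

620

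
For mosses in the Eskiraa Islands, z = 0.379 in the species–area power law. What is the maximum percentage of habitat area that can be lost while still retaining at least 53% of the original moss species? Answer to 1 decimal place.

Need (A_new/A_old)^0.379 = 0.53, so A_new/A_old = 0.53^(1/0.379) = 0.53^2.639
ln(A_new/A_old) = ln 0.53 / 0.379 = -0.6349 / 0.379 = -1.6751
A_new/A_old = e^-1.6751 ≈ 0.1873
Fraction that can be lost = 1 − 0.1873 = 0.8127

81.3%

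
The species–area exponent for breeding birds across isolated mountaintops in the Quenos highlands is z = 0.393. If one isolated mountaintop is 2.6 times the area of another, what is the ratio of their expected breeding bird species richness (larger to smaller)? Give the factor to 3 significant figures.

1.46

S₂/S₁ = (A₂/A₁)^z = 2.6^0.393
ln(S₂/S₁) = 0.393 × ln 2.6 = 0.393 × 0.9555 = 0.3755
S₂/S₁ = e^0.3755 ≈ 1.456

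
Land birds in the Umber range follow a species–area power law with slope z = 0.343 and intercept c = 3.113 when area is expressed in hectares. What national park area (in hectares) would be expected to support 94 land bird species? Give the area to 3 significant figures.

20600 hectares

94 = 3.113 × A^0.343  ⇒  A^0.343 = 94/3.113 = 30.2
ln A = ln(30.2) / 0.343 = 3.4077 / 0.343 = 9.9350
A = e^9.9350 ≈ 20640 hectares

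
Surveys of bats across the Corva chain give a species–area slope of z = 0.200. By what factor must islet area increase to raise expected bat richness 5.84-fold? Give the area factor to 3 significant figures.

6790

(A₂/A₁)^0.2 = 5.84, so A₂/A₁ = 5.84^(1/0.2) = 5.84^5
ln(A₂/A₁) = ln 5.84 / 0.2 = 1.7647 / 0.2 = 8.8237
A₂/A₁ = e^8.8237 ≈ 6793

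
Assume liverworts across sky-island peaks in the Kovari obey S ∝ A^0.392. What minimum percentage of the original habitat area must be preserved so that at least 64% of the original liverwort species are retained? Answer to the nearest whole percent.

32%

Need (A_new/A_old)^0.392 = 0.64, so A_new/A_old = 0.64^(1/0.392) = 0.64^2.551
ln(A_new/A_old) = ln 0.64 / 0.392 = -0.4463 / 0.392 = -1.1385
A_new/A_old = e^-1.1385 ≈ 0.3203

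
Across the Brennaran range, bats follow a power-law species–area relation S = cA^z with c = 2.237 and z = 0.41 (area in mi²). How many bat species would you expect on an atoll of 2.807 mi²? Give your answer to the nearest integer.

S = 2.237 × 2.807^0.41 = 2.237 × 1.527 ≈ 3.415

3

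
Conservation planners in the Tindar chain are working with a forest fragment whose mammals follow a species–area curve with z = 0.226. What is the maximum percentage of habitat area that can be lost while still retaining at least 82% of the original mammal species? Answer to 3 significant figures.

58.4%

Need (A_new/A_old)^0.226 = 0.82, so A_new/A_old = 0.82^(1/0.226) = 0.82^4.425
ln(A_new/A_old) = ln 0.82 / 0.226 = -0.1985 / 0.226 = -0.8781
A_new/A_old = e^-0.8781 ≈ 0.4156
Fraction that can be lost = 1 − 0.4156 = 0.5844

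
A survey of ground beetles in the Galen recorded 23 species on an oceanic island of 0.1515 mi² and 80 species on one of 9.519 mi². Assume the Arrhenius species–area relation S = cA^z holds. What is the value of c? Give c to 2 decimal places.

40.60

z = ln(S₂/S₁) / ln(A₂/A₁) = ln(80/23) / ln(9.519/0.1515) = 1.2465 / 4.1405 = 0.3011
c = S₁ / A₁^z = 23 / 0.1515^0.3011 = 23 / 0.5666 = 40.6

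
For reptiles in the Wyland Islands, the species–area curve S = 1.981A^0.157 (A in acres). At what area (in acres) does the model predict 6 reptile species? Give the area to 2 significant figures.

6 = 1.981 × A^0.157  ⇒  A^0.157 = 6/1.981 = 3.029
ln A = ln(3.029) / 0.157 = 1.1082 / 0.157 = 7.0583
A = e^7.0583 ≈ 1163 acres

1200 acres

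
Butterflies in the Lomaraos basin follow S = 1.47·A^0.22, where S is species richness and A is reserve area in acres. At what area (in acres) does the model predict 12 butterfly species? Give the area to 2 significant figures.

14000 acres

12 = 1.47 × A^0.22  ⇒  A^0.22 = 12/1.47 = 8.163
ln A = ln(8.163) / 0.22 = 2.0996 / 0.22 = 9.5438
A = e^9.5438 ≈ 13958 acres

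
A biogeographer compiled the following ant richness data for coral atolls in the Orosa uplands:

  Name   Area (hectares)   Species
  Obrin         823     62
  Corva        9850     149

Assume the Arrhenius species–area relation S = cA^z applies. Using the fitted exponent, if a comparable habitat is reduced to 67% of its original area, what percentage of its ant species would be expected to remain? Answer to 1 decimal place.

86.8%

z = ln(149/62) / ln(9850/823) = 0.8768 / 2.4823 = 0.3532
S_new/S_old = (A_new/A_old)^z = 0.67^0.3532 = exp(0.3532 × -0.4005) = 0.8681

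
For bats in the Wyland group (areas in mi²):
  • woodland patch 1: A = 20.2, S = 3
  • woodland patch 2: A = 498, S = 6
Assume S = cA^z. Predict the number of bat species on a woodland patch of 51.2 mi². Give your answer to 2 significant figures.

3.7

z = ln(6/3) / ln(498/20.2) = 0.6931 / 3.2049 = 0.2163
c = 3 / 20.2^0.2163 = 3 / 1.916 = 1.566
S₃ = 1.566 × 51.2^0.2163 = 1.566 × 2.342 ≈ 3.668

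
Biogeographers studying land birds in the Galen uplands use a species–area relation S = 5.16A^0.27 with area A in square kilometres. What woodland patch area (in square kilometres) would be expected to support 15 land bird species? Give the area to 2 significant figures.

15 = 5.16 × A^0.27  ⇒  A^0.27 = 15/5.16 = 2.907
ln A = ln(2.907) / 0.27 = 1.0671 / 0.27 = 3.9523
A = e^3.9523 ≈ 52.05 square kilometres

52 square kilometres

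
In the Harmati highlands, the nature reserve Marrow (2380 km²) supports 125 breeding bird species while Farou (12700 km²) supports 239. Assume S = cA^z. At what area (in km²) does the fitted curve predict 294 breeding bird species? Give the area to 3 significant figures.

21700 km²

z = ln(239/125) / ln(12700/2380) = 0.6481 / 1.6745 = 0.3871
c = 125 / 2380^0.3871 = 125 / 20.28 = 6.165
A = (294/6.165)^(1/0.3871) ⇒ ln A = ln(47.69)/0.3871 = 9.9844
A = e^9.9844 ≈ 21686 km²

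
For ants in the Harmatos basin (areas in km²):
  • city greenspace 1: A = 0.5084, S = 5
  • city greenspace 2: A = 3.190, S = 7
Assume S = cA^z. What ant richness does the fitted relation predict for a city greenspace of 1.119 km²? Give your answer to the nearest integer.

6

z = ln(7/5) / ln(3.19/0.5084) = 0.3365 / 1.8365 = 0.1832
c = 5 / 0.5084^0.1832 = 5 / 0.8834 = 5.66
S₃ = 5.66 × 1.119^0.1832 = 5.66 × 1.021 ≈ 5.778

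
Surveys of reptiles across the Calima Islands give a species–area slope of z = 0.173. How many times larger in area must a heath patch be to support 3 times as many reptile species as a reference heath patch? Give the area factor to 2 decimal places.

572.70

(A₂/A₁)^0.173 = 3, so A₂/A₁ = 3^(1/0.173) = 3^5.78
ln(A₂/A₁) = ln 3 / 0.173 = 1.0986 / 0.173 = 6.3504
A₂/A₁ = e^6.3504 ≈ 572.7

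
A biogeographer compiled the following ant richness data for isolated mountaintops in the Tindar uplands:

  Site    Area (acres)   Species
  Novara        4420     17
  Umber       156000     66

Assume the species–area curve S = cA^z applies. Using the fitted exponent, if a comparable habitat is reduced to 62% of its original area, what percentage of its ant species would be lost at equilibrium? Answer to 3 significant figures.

16.6%

z = ln(66/17) / ln(156000/4420) = 1.3564 / 3.5637 = 0.3806
S_new/S_old = (A_new/A_old)^z = 0.62^0.3806 = exp(0.3806 × -0.4780) = 0.8336
Fraction lost = 1 − 0.8336 = 0.1664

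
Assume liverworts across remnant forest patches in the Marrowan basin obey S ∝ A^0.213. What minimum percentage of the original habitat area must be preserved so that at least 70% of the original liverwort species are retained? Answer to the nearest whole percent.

19%

Need (A_new/A_old)^0.213 = 0.7, so A_new/A_old = 0.7^(1/0.213) = 0.7^4.695
ln(A_new/A_old) = ln 0.7 / 0.213 = -0.3567 / 0.213 = -1.6745
A_new/A_old = e^-1.6745 ≈ 0.1874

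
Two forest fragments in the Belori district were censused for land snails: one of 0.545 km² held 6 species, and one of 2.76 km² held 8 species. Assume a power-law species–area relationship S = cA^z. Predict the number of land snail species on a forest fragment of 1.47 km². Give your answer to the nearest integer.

7

z = ln(8/6) / ln(2.76/0.545) = 0.2877 / 1.6222 = 0.1773
c = 6 / 0.545^0.1773 = 6 / 0.898 = 6.682
S₃ = 6.682 × 1.47^0.1773 = 6.682 × 1.071 ≈ 7.154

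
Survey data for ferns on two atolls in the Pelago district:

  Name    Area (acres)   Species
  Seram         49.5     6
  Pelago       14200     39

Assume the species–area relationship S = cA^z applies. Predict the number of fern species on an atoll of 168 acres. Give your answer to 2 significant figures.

z = ln(39/6) / ln(14200/49.5) = 1.8718 / 5.6590 = 0.3308
c = 6 / 49.5^0.3308 = 6 / 3.635 = 1.651
S₃ = 1.651 × 168^0.3308 = 1.651 × 5.446 ≈ 8.989

9.0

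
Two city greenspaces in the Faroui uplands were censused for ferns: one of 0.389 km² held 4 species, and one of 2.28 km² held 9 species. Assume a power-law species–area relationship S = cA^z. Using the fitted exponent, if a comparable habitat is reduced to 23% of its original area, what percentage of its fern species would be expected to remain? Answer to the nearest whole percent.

z = ln(9/4) / ln(2.28/0.389) = 0.8109 / 1.7684 = 0.4586
S_new/S_old = (A_new/A_old)^z = 0.23^0.4586 = exp(0.4586 × -1.4697) = 0.5097

51%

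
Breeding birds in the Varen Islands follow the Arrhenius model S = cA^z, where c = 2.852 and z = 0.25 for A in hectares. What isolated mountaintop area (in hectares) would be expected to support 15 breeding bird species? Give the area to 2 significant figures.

15 = 2.852 × A^0.25  ⇒  A^0.25 = 15/2.852 = 5.259
ln A = ln(5.259) / 0.25 = 1.6600 / 0.25 = 6.6401
A = e^6.6401 ≈ 765.2 hectares

770 hectares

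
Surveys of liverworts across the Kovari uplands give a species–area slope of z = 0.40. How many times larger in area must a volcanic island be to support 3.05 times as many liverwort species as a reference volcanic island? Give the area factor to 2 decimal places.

(A₂/A₁)^0.4 = 3.05, so A₂/A₁ = 3.05^(1/0.4) = 3.05^2.5
ln(A₂/A₁) = ln 3.05 / 0.4 = 1.1151 / 0.4 = 2.7879
A₂/A₁ = e^2.7879 ≈ 16.25

16.25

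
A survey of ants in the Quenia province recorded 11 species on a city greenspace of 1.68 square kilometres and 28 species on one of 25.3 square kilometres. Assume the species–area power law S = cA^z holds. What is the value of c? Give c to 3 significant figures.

z = ln(S₂/S₁) / ln(A₂/A₁) = ln(28/11) / ln(25.3/1.68) = 0.9343 / 2.7120 = 0.3445
c = S₁ / A₁^z = 11 / 1.68^0.3445 = 11 / 1.196 = 9.2

9.20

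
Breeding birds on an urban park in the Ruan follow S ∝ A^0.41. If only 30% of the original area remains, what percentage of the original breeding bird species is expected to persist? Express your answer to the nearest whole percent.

S_new/S_old = (A_new/A_old)^z = 0.3^0.41
= exp(0.41 × ln 0.3) = exp(0.41 × -1.2040) = exp(-0.4936) ≈ 0.6104

61%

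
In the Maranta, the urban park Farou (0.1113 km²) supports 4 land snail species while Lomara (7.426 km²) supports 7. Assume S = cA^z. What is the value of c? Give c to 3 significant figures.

5.36

z = ln(S₂/S₁) / ln(A₂/A₁) = ln(7/4) / ln(7.426/0.1113) = 0.5596 / 4.2005 = 0.1332
c = S₁ / A₁^z = 4 / 0.1113^0.1332 = 4 / 0.7464 = 5.359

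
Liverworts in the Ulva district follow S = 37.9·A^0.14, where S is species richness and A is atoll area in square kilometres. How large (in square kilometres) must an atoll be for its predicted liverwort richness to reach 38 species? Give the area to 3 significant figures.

38 = 37.9 × A^0.14  ⇒  A^0.14 = 38/37.9 = 1.003
ln A = ln(1.003) / 0.14 = 0.0026 / 0.14 = 0.0188
A = e^0.0188 ≈ 1.019 square kilometres

1.02 square kilometres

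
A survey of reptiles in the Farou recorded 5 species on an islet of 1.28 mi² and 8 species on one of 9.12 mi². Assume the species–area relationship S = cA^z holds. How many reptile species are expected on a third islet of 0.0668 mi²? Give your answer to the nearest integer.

2

z = ln(8/5) / ln(9.12/1.28) = 0.4700 / 1.9636 = 0.2394
c = 5 / 1.28^0.2394 = 5 / 1.061 = 4.713
S₃ = 4.713 × 0.0668^0.2394 = 4.713 × 0.5232 ≈ 2.466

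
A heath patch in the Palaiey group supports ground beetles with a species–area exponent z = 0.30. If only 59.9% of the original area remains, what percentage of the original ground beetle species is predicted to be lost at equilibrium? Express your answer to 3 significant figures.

S_new/S_old = (A_new/A_old)^z = 0.599^0.3
= exp(0.3 × ln 0.599) = exp(0.3 × -0.5125) = exp(-0.1537) ≈ 0.8575
Fraction lost = 1 − 0.8575 = 0.1425

14.3%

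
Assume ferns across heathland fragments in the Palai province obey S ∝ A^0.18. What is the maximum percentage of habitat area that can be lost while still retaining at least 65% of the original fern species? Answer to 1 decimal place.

Need (A_new/A_old)^0.18 = 0.65, so A_new/A_old = 0.65^(1/0.18) = 0.65^5.556
ln(A_new/A_old) = ln 0.65 / 0.18 = -0.4308 / 0.18 = -2.3932
A_new/A_old = e^-2.3932 ≈ 0.09133
Fraction that can be lost = 1 − 0.09133 = 0.9087

90.9%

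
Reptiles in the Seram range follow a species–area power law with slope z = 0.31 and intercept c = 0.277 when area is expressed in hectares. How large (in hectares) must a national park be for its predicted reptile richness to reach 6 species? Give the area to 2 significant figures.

6 = 0.277 × A^0.31  ⇒  A^0.31 = 6/0.277 = 21.66
ln A = ln(21.66) / 0.31 = 3.0755 / 0.31 = 9.9210
A = e^9.9210 ≈ 20352 hectares

20000 hectares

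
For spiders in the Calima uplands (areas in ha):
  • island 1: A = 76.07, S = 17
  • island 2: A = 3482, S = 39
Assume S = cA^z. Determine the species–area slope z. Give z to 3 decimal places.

Taking logs: ln S = ln c + z ln A, so z = (ln S₂ − ln S₁)/(ln A₂ − ln A₁).
z = ln(39/17) / ln(3482/76.07) = ln(2.294) / ln(45.77) = 0.8303 / 3.8237 = 0.2172

0.217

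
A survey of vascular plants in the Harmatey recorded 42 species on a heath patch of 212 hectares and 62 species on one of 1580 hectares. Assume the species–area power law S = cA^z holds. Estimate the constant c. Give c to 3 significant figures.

14.9

z = ln(S₂/S₁) / ln(A₂/A₁) = ln(62/42) / ln(1580/212) = 0.3895 / 2.0086 = 0.1939
c = S₁ / A₁^z = 42 / 212^0.1939 = 42 / 2.825 = 14.87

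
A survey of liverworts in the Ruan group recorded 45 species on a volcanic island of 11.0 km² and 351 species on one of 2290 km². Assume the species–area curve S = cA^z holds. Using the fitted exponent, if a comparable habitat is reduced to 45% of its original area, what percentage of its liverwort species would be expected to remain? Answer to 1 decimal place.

z = ln(351/45) / ln(2290/11) = 2.0541 / 5.3384 = 0.3848
S_new/S_old = (A_new/A_old)^z = 0.45^0.3848 = exp(0.3848 × -0.7985) = 0.7355

73.5%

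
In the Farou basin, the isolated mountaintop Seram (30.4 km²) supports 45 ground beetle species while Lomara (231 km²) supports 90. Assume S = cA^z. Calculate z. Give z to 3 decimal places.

0.342

Taking logs: ln S = ln c + z ln A, so z = (ln S₂ − ln S₁)/(ln A₂ − ln A₁).
z = ln(90/45) / ln(231/30.4) = ln(2) / ln(7.599) = 0.6931 / 2.0280 = 0.3418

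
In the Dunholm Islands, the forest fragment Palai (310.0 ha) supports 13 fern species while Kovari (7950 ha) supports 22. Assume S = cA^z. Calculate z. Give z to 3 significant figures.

0.162

Taking logs: ln S = ln c + z ln A, so z = (ln S₂ − ln S₁)/(ln A₂ − ln A₁).
z = ln(22/13) / ln(7950/310) = ln(1.692) / ln(25.65) = 0.5261 / 3.2444 = 0.1622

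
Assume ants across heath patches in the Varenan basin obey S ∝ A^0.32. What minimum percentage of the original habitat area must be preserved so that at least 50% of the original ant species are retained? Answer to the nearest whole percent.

Need (A_new/A_old)^0.32 = 0.5, so A_new/A_old = 0.5^(1/0.32) = 0.5^3.125
ln(A_new/A_old) = ln 0.5 / 0.32 = -0.6931 / 0.32 = -2.1661
A_new/A_old = e^-2.1661 ≈ 0.1146

11%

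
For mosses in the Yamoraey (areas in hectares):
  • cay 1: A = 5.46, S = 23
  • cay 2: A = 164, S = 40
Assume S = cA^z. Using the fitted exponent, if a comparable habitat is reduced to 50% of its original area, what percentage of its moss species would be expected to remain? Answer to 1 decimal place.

z = ln(40/23) / ln(164/5.46) = 0.5534 / 3.4024 = 0.1626
S_new/S_old = (A_new/A_old)^z = 0.5^0.1626 = exp(0.1626 × -0.6931) = 0.8934

89.3%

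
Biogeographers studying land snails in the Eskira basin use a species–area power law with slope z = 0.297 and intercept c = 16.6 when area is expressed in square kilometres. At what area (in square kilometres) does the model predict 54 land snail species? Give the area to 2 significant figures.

54 = 16.6 × A^0.297  ⇒  A^0.297 = 54/16.6 = 3.253
ln A = ln(3.253) / 0.297 = 1.1796 / 0.297 = 3.9717
A = e^3.9717 ≈ 53.07 square kilometres

53 square kilometres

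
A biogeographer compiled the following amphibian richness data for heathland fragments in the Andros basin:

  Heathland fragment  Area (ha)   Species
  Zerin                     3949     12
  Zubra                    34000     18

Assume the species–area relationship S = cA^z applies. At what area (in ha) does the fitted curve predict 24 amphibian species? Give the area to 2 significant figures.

z = ln(18/12) / ln(34000/3949) = 0.4055 / 2.1529 = 0.1883
c = 12 / 3949^0.1883 = 12 / 4.757 = 2.523
A = (24/2.523)^(1/0.1883) ⇒ ln A = ln(9.514)/0.1883 = 11.9616
A = e^11.9616 ≈ 156627 ha

160000 ha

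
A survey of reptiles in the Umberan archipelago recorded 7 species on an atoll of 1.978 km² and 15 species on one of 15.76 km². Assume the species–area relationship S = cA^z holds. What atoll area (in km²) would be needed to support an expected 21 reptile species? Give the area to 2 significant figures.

39 km²

z = ln(15/7) / ln(15.76/1.978) = 0.7621 / 2.0754 = 0.3672
c = 7 / 1.978^0.3672 = 7 / 1.285 = 5.449
A = (21/5.449)^(1/0.3672) ⇒ ln A = ln(3.854)/0.3672 = 3.6737
A = e^3.6737 ≈ 39.4 km²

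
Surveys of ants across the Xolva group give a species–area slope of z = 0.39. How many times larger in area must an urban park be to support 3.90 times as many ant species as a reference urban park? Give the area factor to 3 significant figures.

(A₂/A₁)^0.39 = 3.9, so A₂/A₁ = 3.9^(1/0.39) = 3.9^2.564
ln(A₂/A₁) = ln 3.9 / 0.39 = 1.3610 / 0.39 = 3.4897
A₂/A₁ = e^3.4897 ≈ 32.78

32.8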